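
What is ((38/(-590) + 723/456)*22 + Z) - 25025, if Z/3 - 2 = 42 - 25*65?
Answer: -666648283/22420 ≈ -29735.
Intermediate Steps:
Z = -4743 (Z = 6 + 3*(42 - 25*65) = 6 + 3*(42 - 1625) = 6 + 3*(-1583) = 6 - 4749 = -4743)
((38/(-590) + 723/456)*22 + Z) - 25025 = ((38/(-590) + 723/456)*22 - 4743) - 25025 = ((38*(-1/590) + 723*(1/456))*22 - 4743) - 25025 = ((-19/295 + 241/152)*22 - 4743) - 25025 = ((68207/44840)*22 - 4743) - 25025 = (750277/22420 - 4743) - 25025 = -105587783/22420 - 25025 = -666648283/22420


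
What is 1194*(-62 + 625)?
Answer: 672222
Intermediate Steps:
1194*(-62 + 625) = 1194*563 = 672222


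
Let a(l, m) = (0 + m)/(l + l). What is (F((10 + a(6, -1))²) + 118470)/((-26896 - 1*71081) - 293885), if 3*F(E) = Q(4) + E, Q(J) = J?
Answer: -51193777/169284384 ≈ -0.30241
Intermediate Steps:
a(l, m) = m/(2*l) (a(l, m) = m/((2*l)) = m*(1/(2*l)) = m/(2*l))
F(E) = 4/3 + E/3 (F(E) = (4 + E)/3 = 4/3 + E/3)
(F((10 + a(6, -1))²) + 118470)/((-26896 - 1*71081) - 293885) = ((4/3 + (10 + (½)*(-1)/6)²/3) + 118470)/((-26896 - 1*71081) - 293885) = ((4/3 + (10 + (½)*(-1)*(⅙))²/3) + 118470)/((-26896 - 71081) - 293885) = ((4/3 + (10 - 1/12)²/3) + 118470)/(-97977 - 293885) = ((4/3 + (119/12)²/3) + 118470)/(-391862) = ((4/3 + (⅓)*(14161/144)) + 118470)*(-1/391862) = ((4/3 + 14161/432) + 118470)*(-1/391862) = (14737/432 + 118470)*(-1/391862) = (51193777/432)*(-1/391862) = -51193777/169284384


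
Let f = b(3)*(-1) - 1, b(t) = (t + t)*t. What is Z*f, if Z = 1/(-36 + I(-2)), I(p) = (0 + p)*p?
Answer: 19/32 ≈ 0.59375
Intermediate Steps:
b(t) = 2*t² (b(t) = (2*t)*t = 2*t²)
I(p) = p² (I(p) = p*p = p²)
Z = -1/32 (Z = 1/(-36 + (-2)²) = 1/(-36 + 4) = 1/(-32) = -1/32 ≈ -0.031250)
f = -19 (f = (2*3²)*(-1) - 1 = (2*9)*(-1) - 1 = 18*(-1) - 1 = -18 - 1 = -19)
Z*f = -1/32*(-19) = 19/32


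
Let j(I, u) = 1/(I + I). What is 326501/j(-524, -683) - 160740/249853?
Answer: -85492962722684/249853 ≈ -3.4217e+8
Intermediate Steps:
j(I, u) = 1/(2*I)
326501/j(-524, -683) - 160740/249853 = 326501/(((1/2)/(-524))) - 160740/249853 = 326501/(((1/2)*(-1/524))) - 160740*1/249853 = 326501/(-1/1048) - 160740/249853 = 326501*(-1048) - 160740/249853 = -342173048 - 160740/249853 = -85492962722684/249853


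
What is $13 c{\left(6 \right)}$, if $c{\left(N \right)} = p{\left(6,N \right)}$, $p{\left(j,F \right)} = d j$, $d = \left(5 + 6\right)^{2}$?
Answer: $9438$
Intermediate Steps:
$d = 121$ ($d = 11^{2} = 121$)
$p{\left(j,F \right)} = 121 j$
$c{\left(N \right)} = 726$ ($c{\left(N \right)} = 121 \cdot 6 = 726$)
$13 c{\left(6 \right)} = 13 \cdot 726 = 9438$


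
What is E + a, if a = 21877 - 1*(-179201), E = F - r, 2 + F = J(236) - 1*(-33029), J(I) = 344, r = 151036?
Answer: 83413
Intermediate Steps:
F = 33371 (F = -2 + (344 - 1*(-33029)) = -2 + (344 + 33029) = -2 + 33373 = 33371)
E = -117665 (E = 33371 - 1*151036 = 33371 - 151036 = -117665)
a = 201078 (a = 21877 + 179201 = 201078)
E + a = -117665 + 201078 = 83413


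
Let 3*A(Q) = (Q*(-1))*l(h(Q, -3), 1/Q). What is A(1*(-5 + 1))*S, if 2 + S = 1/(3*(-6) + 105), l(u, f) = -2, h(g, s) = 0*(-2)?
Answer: 1384/261 ≈ 5.3027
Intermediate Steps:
h(g, s) = 0
S = -173/87 (S = -2 + 1/(3*(-6) + 105) = -2 + 1/(-18 + 105) = -2 + 1/87 = -173/87 ≈ -1.9885)
A(Q) = 2*Q/3 (A(Q) = ((Q*(-1))*(-2))/3 = (-Q*(-2))/3 = (2*Q)/3 = 2*Q/3)
A(1*(-5 + 1))*S = (2*(1*(-5 + 1))/3)*(-173/87) = (2*(1*(-4))/3)*(-173/87) = ((⅔)*(-4))*(-173/87) = -8/3*(-173/87) = 1384/261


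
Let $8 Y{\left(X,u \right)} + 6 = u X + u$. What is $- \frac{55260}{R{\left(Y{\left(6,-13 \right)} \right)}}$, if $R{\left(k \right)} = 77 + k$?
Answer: $- \frac{147360}{173} \approx -851.79$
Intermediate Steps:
$Y{\left(X,u \right)} = - \frac{3}{4} + \frac{u}{8} + \frac{X u}{8}$ ($Y{\left(X,u \right)} = - \frac{3}{4} + \frac{u X + u}{8} = - \frac{3}{4} + \frac{X u + u}{8} = - \frac{3}{4} + \frac{u + X u}{8} = - \frac{3}{4} + \left(\frac{u}{8} + \frac{X u}{8}\right) = - \frac{3}{4} + \frac{u}{8} + \frac{X u}{8}$)
$- \frac{55260}{R{\left(Y{\left(6,-13 \right)} \right)}} = - \frac{55260}{77 + \left(- \frac{3}{4} + \frac{1}{8} \left(-13\right) + \frac{1}{8} \cdot 6 \left(-13\right)\right)} = - \frac{55260}{77 - \frac{97}{8}} = - \frac{55260}{\frac{519}{8}} = \left(-55260\right) \frac{8}{519} = - \frac{147360}{173}$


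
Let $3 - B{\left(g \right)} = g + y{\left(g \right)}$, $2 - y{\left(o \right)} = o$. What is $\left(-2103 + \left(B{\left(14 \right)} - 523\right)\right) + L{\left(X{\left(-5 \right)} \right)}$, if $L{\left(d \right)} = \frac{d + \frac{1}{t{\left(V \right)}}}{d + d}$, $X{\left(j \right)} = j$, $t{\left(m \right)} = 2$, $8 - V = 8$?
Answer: $- \frac{52491}{20} \approx -2624.6$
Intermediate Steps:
$V = 0$ ($V = 8 - 8 = 0$)
$y{\left(o \right)} = 2 - o$
$B{\left(g \right)} = 1$ ($B{\left(g \right)} = 3 - \left(g - \left(-2 + g\right)\right) = 3 - 2 = 1$)
$L{\left(d \right)} = \frac{\frac{1}{2} + d}{2 d}$ ($L{\left(d \right)} = \frac{d + \frac{1}{2}}{d + d} = \frac{d + \frac{1}{2}}{2 d} = \left(\frac{1}{2} + d\right) \frac{1}{2 d} = \frac{\frac{1}{2} + d}{2 d}$)
$\left(-2103 + \left(B{\left(14 \right)} - 523\right)\right) + L{\left(X{\left(-5 \right)} \right)} = \left(-2103 + \left(1 - 523\right)\right) + \frac{1 + 2 \left(-5\right)}{4 \left(-5\right)} = \left(-2103 + \left(1 - 523\right)\right) + \frac{1}{4} \left(- \frac{1}{5}\right) \left(1 - 10\right) = \left(-2103 - 522\right) + \frac{1}{4} \left(- \frac{1}{5}\right) \left(-9\right) = -2625 + \frac{9}{20} = - \frac{52491}{20}$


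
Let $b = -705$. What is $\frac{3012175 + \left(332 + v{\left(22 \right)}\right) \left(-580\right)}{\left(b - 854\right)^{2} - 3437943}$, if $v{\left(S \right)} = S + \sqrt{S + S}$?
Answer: $- \frac{2806855}{1007462} + \frac{580 \sqrt{11}}{503731} \approx -2.7822$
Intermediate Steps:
$v{\left(S \right)} = S + \sqrt{2} \sqrt{S}$ ($v{\left(S \right)} = S + \sqrt{2 S} = S + \sqrt{2} \sqrt{S}$)
$\frac{3012175 + \left(332 + v{\left(22 \right)}\right) \left(-580\right)}{\left(b - 854\right)^{2} - 3437943} = \frac{3012175 + \left(332 + \left(22 + \sqrt{2} \sqrt{22}\right)\right) \left(-580\right)}{\left(-705 - 854\right)^{2} - 3437943} = \frac{3012175 + \left(332 + \left(22 + 2 \sqrt{11}\right)\right) \left(-580\right)}{\left(-1559\right)^{2} - 3437943} = \frac{3012175 + \left(354 + 2 \sqrt{11}\right) \left(-580\right)}{2430481 - 3437943} = \frac{3012175 - \left(205320 + 1160 \sqrt{11}\right)}{-1007462} = \left(2806855 - 1160 \sqrt{11}\right) \left(- \frac{1}{1007462}\right) = - \frac{2806855}{1007462} + \frac{580 \sqrt{11}}{503731}$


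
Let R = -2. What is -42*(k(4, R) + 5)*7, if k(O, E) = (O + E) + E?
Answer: -1470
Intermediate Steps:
k(O, E) = O + 2*E (k(O, E) = (E + O) + E = O + 2*E)
-42*(k(4, R) + 5)*7 = -42*((4 + 2*(-2)) + 5)*7 = -42*((4 - 4) + 5)*7 = -42*(0 + 5)*7 = -210*7 = -42*35 = -1470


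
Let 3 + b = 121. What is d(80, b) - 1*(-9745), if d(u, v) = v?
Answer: 9863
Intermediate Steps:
b = 118 (b = -3 + 121 = 118)
d(80, b) - 1*(-9745) = 118 - 1*(-9745) = 118 + 9745 = 9863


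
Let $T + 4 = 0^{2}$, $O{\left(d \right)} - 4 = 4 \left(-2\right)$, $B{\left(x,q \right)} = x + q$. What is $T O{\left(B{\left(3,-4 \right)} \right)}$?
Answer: $16$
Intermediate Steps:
$B{\left(x,q \right)} = q + x$
$O{\left(d \right)} = -4$ ($O{\left(d \right)} = 4 + 4 \left(-2\right) = 4 - 8 = -4$)
$T = -4$ ($T = -4 + 0^{2} = -4 + 0 = -4$)
$T O{\left(B{\left(3,-4 \right)} \right)} = \left(-4\right) \left(-4\right) = 16$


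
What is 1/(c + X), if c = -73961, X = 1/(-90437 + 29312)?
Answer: -61125/4520866126 ≈ -1.3521e-5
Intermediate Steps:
X = -1/61125 (X = 1/(-61125) = -1/61125 ≈ -1.6360e-5)
1/(c + X) = 1/(-73961 - 1/61125) = 1/(-4520866126/61125) = -61125/4520866126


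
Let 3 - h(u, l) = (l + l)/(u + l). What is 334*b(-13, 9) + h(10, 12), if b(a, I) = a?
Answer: -47741/11 ≈ -4340.1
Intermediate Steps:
h(u, l) = 3 - 2*l/(l + u) (h(u, l) = 3 - (l + l)/(u + l) = 3 - 2*l/(l + u))
334*b(-13, 9) + h(10, 12) = 334*(-13) + (12 + 3*10)/(12 + 10) = -4342 + (12 + 30)/22 = -4342 + (1/22)*42 = -4342 + 21/11 = -47741/11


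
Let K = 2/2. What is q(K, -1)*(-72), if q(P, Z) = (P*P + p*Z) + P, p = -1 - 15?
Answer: -1296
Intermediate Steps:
p = -16
K = 1 (K = 2*(1/2) = 1)
q(P, Z) = P + P**2 - 16*Z (q(P, Z) = (P*P - 16*Z) + P = (P**2 - 16*Z) + P = P + P**2 - 16*Z)
q(K, -1)*(-72) = (1 + 1**2 - 16*(-1))*(-72) = (1 + 1 + 16)*(-72) = 18*(-72) = -1296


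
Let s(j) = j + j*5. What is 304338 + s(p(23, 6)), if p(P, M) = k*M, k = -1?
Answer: 304302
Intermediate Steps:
p(P, M) = -M
s(j) = 6*j (s(j) = j + 5*j = 6*j)
304338 + s(p(23, 6)) = 304338 + 6*(-1*6) = 304338 + 6*(-6) = 304338 - 36 = 304302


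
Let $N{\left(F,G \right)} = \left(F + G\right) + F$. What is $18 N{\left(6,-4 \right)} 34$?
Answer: $4896$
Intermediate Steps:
$N{\left(F,G \right)} = G + 2 F$
$18 N{\left(6,-4 \right)} 34 = 18 \left(-4 + 2 \cdot 6\right) 34 = 18 \left(-4 + 12\right) 34 = 18 \cdot 8 \cdot 34 = 144 \cdot 34 = 4896$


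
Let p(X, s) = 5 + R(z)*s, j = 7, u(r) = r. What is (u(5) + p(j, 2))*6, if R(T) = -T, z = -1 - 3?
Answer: 108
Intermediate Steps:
z = -4
p(X, s) = 5 + 4*s (p(X, s) = 5 + (-1*(-4))*s = 5 + 4*s)
(u(5) + p(j, 2))*6 = (5 + (5 + 4*2))*6 = (5 + (5 + 8))*6 = (5 + 13)*6 = 18*6 = 108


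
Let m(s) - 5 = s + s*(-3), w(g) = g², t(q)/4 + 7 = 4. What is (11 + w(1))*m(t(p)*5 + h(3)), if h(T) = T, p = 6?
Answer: 1428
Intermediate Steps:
t(q) = -12 (t(q) = -28 + 4*4 = -28 + 16 = -12)
m(s) = 5 - 2*s (m(s) = 5 + (s + s*(-3)) = 5 + (s - 3*s) = 5 - 2*s)
(11 + w(1))*m(t(p)*5 + h(3)) = (11 + 1²)*(5 - 2*(-12*5 + 3)) = (11 + 1)*(5 - 2*(-60 + 3)) = 12*(5 - 2*(-57)) = 12*(5 + 114) = 12*119 = 1428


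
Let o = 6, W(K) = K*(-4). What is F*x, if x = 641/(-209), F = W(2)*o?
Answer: 30768/209 ≈ 147.22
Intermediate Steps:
W(K) = -4*K
F = -48 (F = -4*2*6 = -8*6 = -48)
x = -641/209 (x = 641*(-1/209) = -641/209 ≈ -3.0670)
F*x = -48*(-641/209) = 30768/209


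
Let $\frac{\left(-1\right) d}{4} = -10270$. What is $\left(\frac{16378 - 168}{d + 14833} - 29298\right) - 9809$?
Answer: $- \frac{2186573481}{55913} \approx -39107.0$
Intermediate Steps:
$d = 41080$ ($d = \left(-4\right) \left(-10270\right) = 41080$)
$\left(\frac{16378 - 168}{d + 14833} - 29298\right) - 9809 = \left(\frac{16378 - 168}{41080 + 14833} - 29298\right) - 9809 = \left(\frac{16378 - 168}{55913} - 29298\right) - 9809 = \left(16210 \cdot \frac{1}{55913} - 29298\right) - 9809 = \left(\frac{16210}{55913} - 29298\right) - 9809 = - \frac{1638122864}{55913} - 9809 = - \frac{2186573481}{55913}$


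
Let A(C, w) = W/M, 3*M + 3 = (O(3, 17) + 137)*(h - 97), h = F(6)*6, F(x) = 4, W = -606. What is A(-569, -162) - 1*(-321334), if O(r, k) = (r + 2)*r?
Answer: 3566487884/11099 ≈ 3.2133e+5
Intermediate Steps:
h = 24 (h = 4*6 = 24)
O(r, k) = r*(2 + r) (O(r, k) = (2 + r)*r = r*(2 + r))
M = -11099/3 (M = -1 + ((3*(2 + 3) + 137)*(24 - 97))/3 = -1 + ((3*5 + 137)*(-73))/3 = -1 + ((15 + 137)*(-73))/3 = -1 + (152*(-73))/3 = -1 + (⅓)*(-11096) = -1 - 11096/3 = -11099/3 ≈ -3699.7)
A(C, w) = 1818/11099 (A(C, w) = -606/(-11099/3) = -606*(-3/11099) = 1818/11099)
A(-569, -162) - 1*(-321334) = 1818/11099 - 1*(-321334) = 1818/11099 + 321334 = 3566487884/11099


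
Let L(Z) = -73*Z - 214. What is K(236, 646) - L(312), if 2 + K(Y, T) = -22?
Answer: 22966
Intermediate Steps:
L(Z) = -214 - 73*Z
K(Y, T) = -24 (K(Y, T) = -2 - 22 = -24)
K(236, 646) - L(312) = -24 - (-214 - 73*312) = -24 - (-214 - 22776) = -24 - 1*(-22990) = -24 + 22990 = 22966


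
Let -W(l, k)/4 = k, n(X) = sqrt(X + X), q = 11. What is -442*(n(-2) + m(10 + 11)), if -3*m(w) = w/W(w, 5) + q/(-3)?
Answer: -62543/90 - 884*I ≈ -694.92 - 884.0*I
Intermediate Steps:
n(X) = sqrt(2)*sqrt(X) (n(X) = sqrt(2*X) = sqrt(2)*sqrt(X))
W(l, k) = -4*k
m(w) = 11/9 + w/60 (m(w) = -(w/((-4*5)) + 11/(-3))/3 = -(w/(-20) + 11*(-1/3))/3 = -(w*(-1/20) - 11/3)/3 = -(-w/20 - 11/3)/3 = -(-11/3 - w/20)/3 = 11/9 + w/60)
-442*(n(-2) + m(10 + 11)) = -442*(sqrt(2)*sqrt(-2) + (11/9 + (10 + 11)/60)) = -442*(sqrt(2)*(I*sqrt(2)) + (11/9 + (1/60)*21)) = -442*(2*I + (11/9 + 7/20)) = -442*(2*I + 283/180) = -442*(283/180 + 2*I) = -62543/90 - 884*I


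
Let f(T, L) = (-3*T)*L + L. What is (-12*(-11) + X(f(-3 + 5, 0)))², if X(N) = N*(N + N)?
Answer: 17424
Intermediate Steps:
f(T, L) = L - 3*L*T (f(T, L) = -3*L*T + L = L - 3*L*T)
X(N) = 2*N² (X(N) = N*(2*N) = 2*N²)
(-12*(-11) + X(f(-3 + 5, 0)))² = (-12*(-11) + 2*(0*(1 - 3*(-3 + 5)))²)² = (132 + 2*(0*(1 - 3*2))²)² = (132 + 2*(0*(1 - 6))²)² = (132 + 2*(0*(-5))²)² = (132 + 2*0²)² = (132 + 2*0)² = (132 + 0)² = 132² = 17424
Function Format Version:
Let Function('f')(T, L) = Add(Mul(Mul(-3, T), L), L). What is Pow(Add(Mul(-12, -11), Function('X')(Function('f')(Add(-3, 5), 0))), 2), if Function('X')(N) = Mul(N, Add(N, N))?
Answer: 17424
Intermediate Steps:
Function('f')(T, L) = Add(L, Mul(-3, L, T)) (Function('f')(T, L) = Add(Mul(-3, L, T), L) = Add(L, Mul(-3, L, T)))
Function('X')(N) = Mul(2, Pow(N, 2)) (Function('X')(N) = Mul(N, Mul(2, N)) = Mul(2, Pow(N, 2)))
Pow(Add(Mul(-12, -11), Function('X')(Function('f')(Add(-3, 5), 0))), 2) = Pow(Add(Mul(-12, -11), Mul(2, Pow(Mul(0, Add(1, Mul(-3, Add(-3, 5)))), 2))), 2) = Pow(Add(132, Mul(2, Pow(Mul(0, Add(1, Mul(-3, 2))), 2))), 2) = Pow(Add(132, Mul(2, Pow(Mul(0, Add(1, -6)), 2))), 2) = Pow(Add(132, Mul(2, Pow(Mul(0, -5), 2))), 2) = Pow(Add(132, Mul(2, Pow(0, 2))), 2) = Pow(Add(132, Mul(2, 0)), 2) = Pow(Add(132, 0), 2) = Pow(132, 2) = 17424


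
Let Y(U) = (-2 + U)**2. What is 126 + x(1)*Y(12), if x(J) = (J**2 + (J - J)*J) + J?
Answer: 326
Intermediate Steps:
x(J) = J + J**2 (x(J) = (J**2 + 0*J) + J = (J**2 + 0) + J = J**2 + J = J + J**2)
126 + x(1)*Y(12) = 126 + (1*(1 + 1))*(-2 + 12)**2 = 126 + (1*2)*10**2 = 126 + 2*100 = 126 + 200 = 326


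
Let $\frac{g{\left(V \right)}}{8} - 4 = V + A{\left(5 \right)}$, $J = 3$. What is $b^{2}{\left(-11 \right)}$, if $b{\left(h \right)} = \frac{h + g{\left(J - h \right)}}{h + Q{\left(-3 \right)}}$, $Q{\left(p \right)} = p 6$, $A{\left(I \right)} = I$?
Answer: $\frac{29929}{841} \approx 35.587$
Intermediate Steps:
$Q{\left(p \right)} = 6 p$
$g{\left(V \right)} = 72 + 8 V$ ($g{\left(V \right)} = 32 + 8 \left(V + 5\right) = 32 + 8 \left(5 + V\right) = 32 + \left(40 + 8 V\right) = 72 + 8 V$)
$b{\left(h \right)} = \frac{96 - 7 h}{-18 + h}$ ($b{\left(h \right)} = \frac{h + \left(72 + 8 \left(3 - h\right)\right)}{h + 6 \left(-3\right)} = \frac{h + \left(72 - \left(-24 + 8 h\right)\right)}{h - 18} = \frac{h - \left(-96 + 8 h\right)}{-18 + h} = \frac{96 - 7 h}{-18 + h}$)
$b^{2}{\left(-11 \right)} = \left(\frac{96 - -77}{-18 - 11}\right)^{2} = \left(\frac{96 + 77}{-29}\right)^{2} = \left(\left(- \frac{1}{29}\right) 173\right)^{2} = \left(- \frac{173}{29}\right)^{2} = \frac{29929}{841}$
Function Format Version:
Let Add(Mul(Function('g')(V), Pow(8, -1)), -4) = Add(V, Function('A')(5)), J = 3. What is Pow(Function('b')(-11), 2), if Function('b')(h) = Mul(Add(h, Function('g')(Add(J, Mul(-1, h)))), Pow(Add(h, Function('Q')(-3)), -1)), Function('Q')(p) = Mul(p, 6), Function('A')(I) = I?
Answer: Rational(29929, 841) ≈ 35.587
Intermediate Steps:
Function('Q')(p) = Mul(6, p)
Function('g')(V) = Add(72, Mul(8, V)) (Function('g')(V) = Add(32, Mul(8, Add(V, 5))) = Add(32, Mul(8, Add(5, V))) = Add(32, Add(40, Mul(8, V))) = Add(72, Mul(8, V)))
Function('b')(h) = Mul(Pow(Add(-18, h), -1), Add(96, Mul(-7, h))) (Function('b')(h) = Mul(Add(h, Add(72, Mul(8, Add(3, Mul(-1, h))))), Pow(Add(h, Mul(6, -3)), -1)) = Mul(Add(h, Add(72, Add(24, Mul(-8, h)))), Pow(Add(h, -18), -1)) = Mul(Add(h, Add(96, Mul(-8, h))), Pow(Add(-18, h), -1)) = Mul(Add(96, Mul(-7, h)), Pow(Add(-18, h), -1)) = Mul(Pow(Add(-18, h), -1), Add(96, Mul(-7, h))))
Pow(Function('b')(-11), 2) = Pow(Mul(Pow(Add(-18, -11), -1), Add(96, Mul(-7, -11))), 2) = Pow(Mul(Pow(-29, -1), Add(96, 77)), 2) = Pow(Mul(Rational(-1, 29), 173), 2) = Pow(Rational(-173, 29), 2) = Rational(29929, 841)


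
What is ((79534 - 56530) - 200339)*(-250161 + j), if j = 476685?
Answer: -40170633540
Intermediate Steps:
((79534 - 56530) - 200339)*(-250161 + j) = ((79534 - 56530) - 200339)*(-250161 + 476685) = (23004 - 200339)*226524 = -177335*226524 = -40170633540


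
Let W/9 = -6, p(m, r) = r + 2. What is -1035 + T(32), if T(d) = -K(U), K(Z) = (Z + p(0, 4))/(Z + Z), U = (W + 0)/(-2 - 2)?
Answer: -18643/18 ≈ -1035.7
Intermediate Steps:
p(m, r) = 2 + r
W = -54 (W = 9*(-6) = -54)
U = 27/2 (U = (-54 + 0)/(-2 - 2) = -54/(-4) = -54*(-1/4) = 27/2 ≈ 13.500)
K(Z) = (6 + Z)/(2*Z) (K(Z) = (Z + (2 + 4))/(Z + Z) = (Z + 6)/((2*Z)) = (6 + Z)*(1/(2*Z)) = (6 + Z)/(2*Z))
T(d) = -13/18 (T(d) = -(6 + 27/2)/(2*27/2) = -2*39/(2*27*2) = -1*13/18 = -13/18)
-1035 + T(32) = -1035 - 13/18 = -18643/18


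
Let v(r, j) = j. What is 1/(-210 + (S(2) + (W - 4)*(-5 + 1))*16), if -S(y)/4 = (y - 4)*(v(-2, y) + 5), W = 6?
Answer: 1/558 ≈ 0.0017921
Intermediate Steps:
S(y) = -4*(-4 + y)*(5 + y) (S(y) = -4*(y - 4)*(y + 5) = -4*(-4 + y)*(5 + y))
1/(-210 + (S(2) + (W - 4)*(-5 + 1))*16) = 1/(-210 + ((80 - 4*2 - 4*2²) + (6 - 4)*(-5 + 1))*16) = 1/(-210 + ((80 - 8 - 4*4) + 2*(-4))*16) = 1/(-210 + ((80 - 8 - 16) - 8)*16) = 1/(-210 + (56 - 8)*16) = 1/(-210 + 48*16) = 1/(-210 + 768) = 1/558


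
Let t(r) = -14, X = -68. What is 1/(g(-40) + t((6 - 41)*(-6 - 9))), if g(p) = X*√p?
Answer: I/(2*(-7*I + 68*√10)) ≈ -7.5612e-5 + 0.0023227*I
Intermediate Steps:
g(p) = -68*√p
1/(g(-40) + t((6 - 41)*(-6 - 9))) = 1/(-136*I*√10 - 14) = 1/(-14 - 136*I*√10)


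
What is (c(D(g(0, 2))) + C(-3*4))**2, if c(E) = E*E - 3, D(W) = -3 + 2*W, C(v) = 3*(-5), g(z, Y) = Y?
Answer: 289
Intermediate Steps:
C(v) = -15
c(E) = -3 + E**2 (c(E) = E**2 - 3 = -3 + E**2)
(c(D(g(0, 2))) + C(-3*4))**2 = ((-3 + (-3 + 2*2)**2) - 15)**2 = ((-3 + (-3 + 4)**2) - 15)**2 = ((-3 + 1**2) - 15)**2 = ((-3 + 1) - 15)**2 = (-2 - 15)**2 = (-17)**2 = 289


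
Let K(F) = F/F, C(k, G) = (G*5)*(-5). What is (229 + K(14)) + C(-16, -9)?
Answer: 455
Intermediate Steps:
C(k, G) = -25*G (C(k, G) = (5*G)*(-5) = -25*G)
K(F) = 1
(229 + K(14)) + C(-16, -9) = (229 + 1) - 25*(-9) = 230 + 225 = 455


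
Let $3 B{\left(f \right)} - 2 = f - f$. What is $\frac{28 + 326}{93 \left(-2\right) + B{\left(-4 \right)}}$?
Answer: $- \frac{531}{278} \approx -1.9101$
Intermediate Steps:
$B{\left(f \right)} = \frac{2}{3}$ ($B{\left(f \right)} = \frac{2}{3} + \frac{f - f}{3} = \frac{2}{3} + \frac{1}{3} \cdot 0 = \frac{2}{3} + 0 = \frac{2}{3}$)
$\frac{28 + 326}{93 \left(-2\right) + B{\left(-4 \right)}} = \frac{28 + 326}{93 \left(-2\right) + \frac{2}{3}} = \frac{354}{-186 + \frac{2}{3}} = \frac{354}{- \frac{556}{3}} = 354 \left(- \frac{3}{556}\right) = - \frac{531}{278}$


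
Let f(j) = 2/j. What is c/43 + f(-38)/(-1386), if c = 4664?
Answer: 122821819/1132362 ≈ 108.47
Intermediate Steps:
c/43 + f(-38)/(-1386) = 4664/43 + (2/(-38))/(-1386) = 4664*(1/43) + (2*(-1/38))*(-1/1386) = 4664/43 - 1/19*(-1/1386) = 4664/43 + 1/26334 = 122821819/1132362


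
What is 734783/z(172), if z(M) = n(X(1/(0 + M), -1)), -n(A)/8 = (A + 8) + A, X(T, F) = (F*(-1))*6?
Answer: -734783/160 ≈ -4592.4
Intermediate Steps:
X(T, F) = -6*F (X(T, F) = -F*6 = -6*F)
n(A) = -64 - 16*A (n(A) = -8*((A + 8) + A) = -8*((8 + A) + A) = -8*(8 + 2*A) = -64 - 16*A)
z(M) = -160 (z(M) = -64 - (-96)*(-1) = -64 - 16*6 = -64 - 96 = -160)
734783/z(172) = 734783/(-160) = 734783*(-1/160) = -734783/160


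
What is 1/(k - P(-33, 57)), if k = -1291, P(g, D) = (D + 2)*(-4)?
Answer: -1/1055 ≈ -0.00094787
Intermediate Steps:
P(g, D) = -8 - 4*D (P(g, D) = (2 + D)*(-4) = -8 - 4*D)
1/(k - P(-33, 57)) = 1/(-1291 - (-8 - 4*57)) = 1/(-1291 - (-8 - 228)) = 1/(-1291 - 1*(-236)) = 1/(-1291 + 236) = 1/(-1055) = -1/1055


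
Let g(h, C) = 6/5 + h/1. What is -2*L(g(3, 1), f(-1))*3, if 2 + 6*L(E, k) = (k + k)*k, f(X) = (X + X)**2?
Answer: -30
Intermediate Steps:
g(h, C) = 6/5 + h (g(h, C) = 6*(1/5) + h*1 = 6/5 + h)
f(X) = 4*X**2 (f(X) = (2*X)**2 = 4*X**2)
L(E, k) = -1/3 + k**2/3 (L(E, k) = -1/3 + ((k + k)*k)/6 = -1/3 + ((2*k)*k)/6 = -1/3 + (2*k**2)/6 = -1/3 + k**2/3)
-2*L(g(3, 1), f(-1))*3 = -2*(-1/3 + (4*(-1)**2)**2/3)*3 = -2*(-1/3 + (4*1)**2/3)*3 = -2*(-1/3 + (1/3)*4**2)*3 = -2*(-1/3 + (1/3)*16)*3 = -2*(-1/3 + 16/3)*3 = -2*5*3 = -10*3 = -30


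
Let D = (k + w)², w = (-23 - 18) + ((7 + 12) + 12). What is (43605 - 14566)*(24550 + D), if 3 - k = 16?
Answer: 728269081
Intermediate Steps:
k = -13 (k = 3 - 1*16 = 3 - 16 = -13)
w = -10 (w = -41 + (19 + 12) = -41 + 31 = -10)
D = 529 (D = (-13 - 10)² = (-23)² = 529)
(43605 - 14566)*(24550 + D) = (43605 - 14566)*(24550 + 529) = 29039*25079 = 728269081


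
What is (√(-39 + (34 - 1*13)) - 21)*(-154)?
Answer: 3234 - 462*I*√2 ≈ 3234.0 - 653.37*I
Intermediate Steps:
(√(-39 + (34 - 1*13)) - 21)*(-154) = (√(-39 + (34 - 13)) - 21)*(-154) = (√(-39 + 21) - 21)*(-154) = (√(-18) - 21)*(-154) = (3*I*√2 - 21)*(-154) = (-21 + 3*I*√2)*(-154) = 3234 - 462*I*√2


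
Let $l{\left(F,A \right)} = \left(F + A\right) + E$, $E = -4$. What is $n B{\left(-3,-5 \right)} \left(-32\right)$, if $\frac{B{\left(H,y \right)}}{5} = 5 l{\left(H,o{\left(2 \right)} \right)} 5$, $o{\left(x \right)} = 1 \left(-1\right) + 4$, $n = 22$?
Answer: $352000$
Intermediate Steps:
$o{\left(x \right)} = 3$ ($o{\left(x \right)} = -1 + 4 = 3$)
$l{\left(F,A \right)} = -4 + A + F$ ($l{\left(F,A \right)} = \left(F + A\right) - 4 = \left(A + F\right) - 4 = -4 + A + F$)
$B{\left(H,y \right)} = -125 + 125 H$ ($B{\left(H,y \right)} = 5 \cdot 5 \left(-4 + 3 + H\right) 5 = 5 \cdot 5 \left(-1 + H\right) 5 = 5 \left(-5 + 5 H\right) 5 = 5 \left(-25 + 25 H\right) = -125 + 125 H$)
$n B{\left(-3,-5 \right)} \left(-32\right) = 22 \left(-125 + 125 \left(-3\right)\right) \left(-32\right) = 22 \left(-125 - 375\right) \left(-32\right) = 22 \left(-500\right) \left(-32\right) = \left(-11000\right) \left(-32\right) = 352000$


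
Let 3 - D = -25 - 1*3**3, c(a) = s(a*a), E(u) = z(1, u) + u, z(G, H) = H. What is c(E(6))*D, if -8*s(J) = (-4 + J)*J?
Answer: -138600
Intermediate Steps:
E(u) = 2*u (E(u) = u + u = 2*u)
s(J) = -J*(-4 + J)/8 (s(J) = -(-4 + J)*J/8 = -J*(-4 + J)/8)
c(a) = a**2*(4 - a**2)/8 (c(a) = (a*a)*(4 - a*a)/8 = a**2*(4 - a**2)/8)
D = 55 (D = 3 - (-25 - 1*3**3) = 3 - (-25 - 1*27) = 3 - (-25 - 27) = 3 - 1*(-52) = 3 + 52 = 55)
c(E(6))*D = ((2*6)**2*(4 - (2*6)**2)/8)*55 = ((1/8)*12**2*(4 - 1*12**2))*55 = ((1/8)*144*(4 - 1*144))*55 = ((1/8)*144*(4 - 144))*55 = ((1/8)*144*(-140))*55 = -2520*55 = -138600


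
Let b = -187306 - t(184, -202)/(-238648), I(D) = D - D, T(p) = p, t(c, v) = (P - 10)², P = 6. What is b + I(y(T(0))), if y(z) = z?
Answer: -5587525284/29831 ≈ -1.8731e+5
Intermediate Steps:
t(c, v) = 16 (t(c, v) = (6 - 10)² = (-4)² = 16)
I(D) = 0
b = -5587525284/29831 (b = -187306 - 16/(-238648) = -187306 - 16*(-1)/238648 = -187306 - 1*(-2/29831) = -187306 + 2/29831 = -5587525284/29831 ≈ -1.8731e+5)
b + I(y(T(0))) = -5587525284/29831 + 0 = -5587525284/29831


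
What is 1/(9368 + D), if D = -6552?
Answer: 1/2816 ≈ 0.00035511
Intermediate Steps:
1/(9368 + D) = 1/(9368 - 6552) = 1/2816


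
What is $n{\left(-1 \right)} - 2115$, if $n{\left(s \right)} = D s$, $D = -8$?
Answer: $-2107$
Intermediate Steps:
$n{\left(s \right)} = - 8 s$
$n{\left(-1 \right)} - 2115 = \left(-8\right) \left(-1\right) - 2115 = 8 - 2115 = -2107$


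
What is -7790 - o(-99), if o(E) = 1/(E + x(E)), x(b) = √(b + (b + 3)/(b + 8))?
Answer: -2339084717/300268 + I*√811083/900804 ≈ -7790.0 + 0.00099977*I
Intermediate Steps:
x(b) = √(b + (3 + b)/(8 + b))
o(E) = 1/(E + √((3 + E + E*(8 + E))/(8 + E)))
-7790 - o(-99) = -7790 - 1/(-99 + √((3 - 99 - 99*(8 - 99))/(8 - 99))) = -7790 - 1/(-99 + √((3 - 99 - 99*(-91))/(-91))) = -7790 - 1/(-99 + √(-(3 - 99 + 9009)/91)) = -7790 - 1/(-99 + √(-1/91*8913)) = -7790 - 1/(-99 + √(-8913/91)) = -7790 - 1/(-99 + I*√811083/91)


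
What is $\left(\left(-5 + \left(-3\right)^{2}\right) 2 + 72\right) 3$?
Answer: $240$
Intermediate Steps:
$\left(\left(-5 + \left(-3\right)^{2}\right) 2 + 72\right) 3 = \left(\left(-5 + 9\right) 2 + 72\right) 3 = \left(4 \cdot 2 + 72\right) 3 = \left(8 + 72\right) 3 = 80 \cdot 3 = 240$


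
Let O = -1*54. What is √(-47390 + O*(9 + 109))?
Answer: I*√53762 ≈ 231.87*I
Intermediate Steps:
O = -54
√(-47390 + O*(9 + 109)) = √(-47390 - 54*(9 + 109)) = √(-47390 - 54*118) = √(-47390 - 6372) = √(-53762) = I*√53762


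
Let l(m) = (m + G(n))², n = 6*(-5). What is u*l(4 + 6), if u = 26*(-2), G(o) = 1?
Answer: -6292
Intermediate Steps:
n = -30
u = -52
l(m) = (1 + m)² (l(m) = (m + 1)² = (1 + m)²)
u*l(4 + 6) = -52*(1 + (4 + 6))² = -52*(1 + 10)² = -52*11² = -52*121 = -6292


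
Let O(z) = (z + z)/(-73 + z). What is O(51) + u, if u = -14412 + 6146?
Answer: -90977/11 ≈ -8270.6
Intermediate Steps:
u = -8266
O(z) = 2*z/(-73 + z) (O(z) = (2*z)/(-73 + z) = 2*z/(-73 + z))
O(51) + u = 2*51/(-73 + 51) - 8266 = 2*51/(-22) - 8266 = 2*51*(-1/22) - 8266 = -51/11 - 8266 = -90977/11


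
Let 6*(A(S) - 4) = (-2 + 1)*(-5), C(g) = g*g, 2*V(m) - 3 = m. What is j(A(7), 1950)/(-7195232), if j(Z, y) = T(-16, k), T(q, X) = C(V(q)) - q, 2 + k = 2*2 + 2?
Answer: -233/28780928 ≈ -8.0956e-6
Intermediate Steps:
V(m) = 3/2 + m/2
k = 4 (k = -2 + (2*2 + 2) = -2 + (4 + 2) = -2 + 6 = 4)
C(g) = g**2
A(S) = 29/6 (A(S) = 4 + ((-2 + 1)*(-5))/6 = 4 + (-1*(-5))/6 = 4 + (1/6)*5 = 4 + 5/6 = 29/6)
T(q, X) = (3/2 + q/2)**2 - q
j(Z, y) = 233/4 (j(Z, y) = -1*(-16) + (3 - 16)**2/4 = 16 + (1/4)*(-13)**2 = 16 + (1/4)*169 = 16 + 169/4 = 233/4)
j(A(7), 1950)/(-7195232) = (233/4)/(-7195232) = (233/4)*(-1/7195232) = -233/28780928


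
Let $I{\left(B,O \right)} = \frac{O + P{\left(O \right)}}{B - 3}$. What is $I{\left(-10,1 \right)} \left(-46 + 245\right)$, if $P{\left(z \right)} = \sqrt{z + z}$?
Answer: $- \frac{199}{13} - \frac{199 \sqrt{2}}{13} \approx -36.956$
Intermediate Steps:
$P{\left(z \right)} = \sqrt{2} \sqrt{z}$ ($P{\left(z \right)} = \sqrt{2 z} = \sqrt{2} \sqrt{z}$)
$I{\left(B,O \right)} = \frac{O + \sqrt{2} \sqrt{O}}{-3 + B}$ ($I{\left(B,O \right)} = \frac{O + \sqrt{2} \sqrt{O}}{B - 3} = \frac{O + \sqrt{2} \sqrt{O}}{-3 + B}$)
$I{\left(-10,1 \right)} \left(-46 + 245\right) = \frac{1 + \sqrt{2} \sqrt{1}}{-3 - 10} \left(-46 + 245\right) = \frac{1 + \sqrt{2} \cdot 1}{-13} \cdot 199 = - \frac{1 + \sqrt{2}}{13} \cdot 199 = \left(- \frac{1}{13} - \frac{\sqrt{2}}{13}\right) 199 = - \frac{199}{13} - \frac{199 \sqrt{2}}{13}$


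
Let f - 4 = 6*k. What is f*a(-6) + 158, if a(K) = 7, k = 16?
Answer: 858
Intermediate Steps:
f = 100 (f = 4 + 6*16 = 4 + 96 = 100)
f*a(-6) + 158 = 100*7 + 158 = 700 + 158 = 858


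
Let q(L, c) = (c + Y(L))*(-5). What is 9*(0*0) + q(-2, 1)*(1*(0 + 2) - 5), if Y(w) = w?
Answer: -15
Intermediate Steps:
q(L, c) = -5*L - 5*c (q(L, c) = (c + L)*(-5) = (L + c)*(-5) = -5*L - 5*c)
9*(0*0) + q(-2, 1)*(1*(0 + 2) - 5) = 9*(0*0) + (-5*(-2) - 5*1)*(1*(0 + 2) - 5) = 9*0 + (10 - 5)*(1*2 - 5) = 0 + 5*(2 - 5) = 0 + 5*(-3) = 0 - 15 = -15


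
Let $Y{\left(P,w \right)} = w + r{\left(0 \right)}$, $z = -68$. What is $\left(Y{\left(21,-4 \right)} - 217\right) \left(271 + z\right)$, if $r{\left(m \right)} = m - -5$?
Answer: $-43848$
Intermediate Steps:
$r{\left(m \right)} = 5 + m$ ($r{\left(m \right)} = m + 5 = 5 + m$)
$Y{\left(P,w \right)} = 5 + w$ ($Y{\left(P,w \right)} = w + \left(5 + 0\right) = w + 5 = 5 + w$)
$\left(Y{\left(21,-4 \right)} - 217\right) \left(271 + z\right) = \left(\left(5 - 4\right) - 217\right) \left(271 - 68\right) = \left(1 - 217\right) 203 = \left(-216\right) 203 = -43848$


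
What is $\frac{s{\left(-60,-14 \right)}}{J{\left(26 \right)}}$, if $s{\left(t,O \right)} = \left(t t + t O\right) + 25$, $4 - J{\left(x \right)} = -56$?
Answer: $\frac{893}{12} \approx 74.417$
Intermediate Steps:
$J{\left(x \right)} = 60$ ($J{\left(x \right)} = 4 - -56 = 4 + 56 = 60$)
$s{\left(t,O \right)} = 25 + t^{2} + O t$ ($s{\left(t,O \right)} = \left(t^{2} + O t\right) + 25 = 25 + t^{2} + O t$)
$\frac{s{\left(-60,-14 \right)}}{J{\left(26 \right)}} = \frac{25 + \left(-60\right)^{2} - -840}{60} = \left(25 + 3600 + 840\right) \frac{1}{60} = 4465 \cdot \frac{1}{60} = \frac{893}{12}$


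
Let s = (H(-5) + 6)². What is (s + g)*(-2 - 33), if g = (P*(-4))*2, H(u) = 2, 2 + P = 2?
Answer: -2240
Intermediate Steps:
P = 0 (P = -2 + 2 = 0)
g = 0 (g = (0*(-4))*2 = 0*2 = 0)
s = 64 (s = (2 + 6)² = 8² = 64)
(s + g)*(-2 - 33) = (64 + 0)*(-2 - 33) = 64*(-35) = -2240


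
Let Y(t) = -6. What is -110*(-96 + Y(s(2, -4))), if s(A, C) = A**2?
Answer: 11220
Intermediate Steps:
-110*(-96 + Y(s(2, -4))) = -110*(-96 - 6) = -110*(-102) = 11220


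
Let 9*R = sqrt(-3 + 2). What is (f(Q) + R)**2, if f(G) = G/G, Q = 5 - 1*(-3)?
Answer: (9 + I)**2/81 ≈ 0.98765 + 0.22222*I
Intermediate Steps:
Q = 8 (Q = 5 + 3 = 8)
R = I/9 (R = sqrt(-3 + 2)/9 = sqrt(-1)/9 = I/9 ≈ 0.11111*I)
f(G) = 1
(f(Q) + R)**2 = (1 + I/9)**2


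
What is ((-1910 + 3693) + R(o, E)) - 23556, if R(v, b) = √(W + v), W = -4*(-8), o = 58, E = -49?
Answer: -21773 + 3*√10 ≈ -21764.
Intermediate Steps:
W = 32
R(v, b) = √(32 + v)
((-1910 + 3693) + R(o, E)) - 23556 = ((-1910 + 3693) + √(32 + 58)) - 23556 = (1783 + √90) - 23556 = (1783 + 3*√10) - 23556 = -21773 + 3*√10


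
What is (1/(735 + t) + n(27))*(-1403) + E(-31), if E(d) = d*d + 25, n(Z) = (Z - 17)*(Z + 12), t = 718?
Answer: -793606755/1453 ≈ -5.4619e+5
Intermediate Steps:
n(Z) = (-17 + Z)*(12 + Z)
E(d) = 25 + d² (E(d) = d² + 25 = 25 + d²)
(1/(735 + t) + n(27))*(-1403) + E(-31) = (1/(735 + 718) + (-204 + 27² - 5*27))*(-1403) + (25 + (-31)²) = (1/1453 + (-204 + 729 - 135))*(-1403) + (25 + 961) = (1/1453 + 390)*(-1403) + 986 = (566671/1453)*(-1403) + 986 = -795039413/1453 + 986 = -793606755/1453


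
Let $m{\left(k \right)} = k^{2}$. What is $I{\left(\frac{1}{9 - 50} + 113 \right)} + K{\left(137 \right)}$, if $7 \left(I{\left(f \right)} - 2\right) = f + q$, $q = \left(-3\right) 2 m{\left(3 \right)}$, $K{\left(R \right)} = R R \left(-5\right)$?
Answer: $- \frac{26930523}{287} \approx -93835.0$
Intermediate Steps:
$K{\left(R \right)} = - 5 R^{2}$ ($K{\left(R \right)} = R^{2} \left(-5\right) = - 5 R^{2}$)
$q = -54$ ($q = \left(-3\right) 2 \cdot 3^{2} = \left(-6\right) 9 = -54$)
$I{\left(f \right)} = - \frac{40}{7} + \frac{f}{7}$ ($I{\left(f \right)} = 2 + \frac{f - 54}{7} = 2 + \frac{-54 + f}{7} = 2 + \left(- \frac{54}{7} + \frac{f}{7}\right) = - \frac{40}{7} + \frac{f}{7}$)
$I{\left(\frac{1}{9 - 50} + 113 \right)} + K{\left(137 \right)} = \left(- \frac{40}{7} + \frac{\frac{1}{9 - 50} + 113}{7}\right) - 5 \cdot 137^{2} = \left(- \frac{40}{7} + \frac{\frac{1}{-41} + 113}{7}\right) - 93845 = \left(- \frac{40}{7} + \frac{- \frac{1}{41} + 113}{7}\right) - 93845 = \left(- \frac{40}{7} + \frac{1}{7} \cdot \frac{4632}{41}\right) - 93845 = \left(- \frac{40}{7} + \frac{4632}{287}\right) - 93845 = \frac{2992}{287} - 93845 = - \frac{26930523}{287}$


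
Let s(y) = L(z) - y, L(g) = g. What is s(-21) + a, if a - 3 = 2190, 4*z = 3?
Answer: 8859/4 ≈ 2214.8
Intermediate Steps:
z = ¾ (z = (¼)*3 = ¾ ≈ 0.75000)
s(y) = ¾ - y
a = 2193 (a = 3 + 2190 = 2193)
s(-21) + a = (¾ - 1*(-21)) + 2193 = (¾ + 21) + 2193 = 87/4 + 2193 = 8859/4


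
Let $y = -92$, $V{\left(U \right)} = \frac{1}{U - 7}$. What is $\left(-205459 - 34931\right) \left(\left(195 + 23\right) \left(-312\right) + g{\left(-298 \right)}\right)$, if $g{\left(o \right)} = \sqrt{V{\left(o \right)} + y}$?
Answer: $16350366240 - \frac{48078 i \sqrt{8558605}}{61} \approx 1.635 \cdot 10^{10} - 2.3058 \cdot 10^{6} i$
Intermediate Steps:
$V{\left(U \right)} = \frac{1}{-7 + U}$
$g{\left(o \right)} = \sqrt{-92 + \frac{1}{-7 + o}}$ ($g{\left(o \right)} = \sqrt{\frac{1}{-7 + o} - 92} = \sqrt{-92 + \frac{1}{-7 + o}}$)
$\left(-205459 - 34931\right) \left(\left(195 + 23\right) \left(-312\right) + g{\left(-298 \right)}\right) = \left(-205459 - 34931\right) \left(\left(195 + 23\right) \left(-312\right) + \sqrt{\frac{645 - -27416}{-7 - 298}}\right) = - 240390 \left(218 \left(-312\right) + \sqrt{\frac{645 + 27416}{-305}}\right) = - 240390 \left(-68016 + \sqrt{\left(- \frac{1}{305}\right) 28061}\right) = - 240390 \left(-68016 + \sqrt{- \frac{28061}{305}}\right) = - 240390 \left(-68016 + \frac{i \sqrt{8558605}}{305}\right) = 16350366240 - \frac{48078 i \sqrt{8558605}}{61}$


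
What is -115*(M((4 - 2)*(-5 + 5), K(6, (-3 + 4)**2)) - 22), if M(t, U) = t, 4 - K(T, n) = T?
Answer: 2530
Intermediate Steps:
K(T, n) = 4 - T
-115*(M((4 - 2)*(-5 + 5), K(6, (-3 + 4)**2)) - 22) = -115*((4 - 2)*(-5 + 5) - 22) = -115*(2*0 - 22) = -115*(0 - 22) = -115*(-22) = 2530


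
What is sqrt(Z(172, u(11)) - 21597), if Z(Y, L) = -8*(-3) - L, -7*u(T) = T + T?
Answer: I*sqrt(1056923)/7 ≈ 146.87*I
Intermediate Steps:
u(T) = -2*T/7 (u(T) = -(T + T)/7 = -2*T/7)
Z(Y, L) = 24 - L
sqrt(Z(172, u(11)) - 21597) = sqrt((24 - (-2)*11/7) - 21597) = sqrt((24 - 1*(-22/7)) - 21597) = sqrt((24 + 22/7) - 21597) = sqrt(190/7 - 21597) = sqrt(-150989/7) = I*sqrt(1056923)/7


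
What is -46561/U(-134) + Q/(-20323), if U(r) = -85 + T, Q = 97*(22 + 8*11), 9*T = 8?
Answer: 8508255637/15384511 ≈ 553.04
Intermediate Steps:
T = 8/9 (T = (1/9)*8 = 8/9 ≈ 0.88889)
Q = 10670 (Q = 97*(22 + 88) = 97*110 = 10670)
U(r) = -757/9 (U(r) = -85 + 8/9 = -757/9)
-46561/U(-134) + Q/(-20323) = -46561/(-757/9) + 10670/(-20323) = -46561*(-9/757) + 10670*(-1/20323) = 419049/757 - 10670/20323 = 8508255637/15384511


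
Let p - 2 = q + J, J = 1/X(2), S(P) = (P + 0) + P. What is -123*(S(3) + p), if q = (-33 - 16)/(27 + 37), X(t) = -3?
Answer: -54325/64 ≈ -848.83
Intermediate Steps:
S(P) = 2*P (S(P) = P + P = 2*P)
q = -49/64 ≈ -0.76563
J = -1/3 (J = 1/(-3) = -1/3 ≈ -0.33333)
p = 173/192 (p = 2 + (-49/64 - 1/3) = 2 - 211/192 = 173/192 ≈ 0.90104)
-123*(S(3) + p) = -123*(2*3 + 173/192) = -123*(6 + 173/192) = -123*1325/192 = -54325/64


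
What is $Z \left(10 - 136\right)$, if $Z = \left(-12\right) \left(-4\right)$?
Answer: $-6048$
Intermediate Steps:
$Z = 48$
$Z \left(10 - 136\right) = 48 \left(10 - 136\right) = 48 \left(-126\right) = -6048$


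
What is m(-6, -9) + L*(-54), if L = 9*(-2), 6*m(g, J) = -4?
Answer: 2914/3 ≈ 971.33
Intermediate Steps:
m(g, J) = -⅔ (m(g, J) = (⅙)*(-4) = -⅔)
L = -18
m(-6, -9) + L*(-54) = -⅔ - 18*(-54) = -⅔ + 972 = 2914/3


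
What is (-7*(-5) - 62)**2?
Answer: 729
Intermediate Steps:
(-7*(-5) - 62)**2 = (35 - 62)**2 = (-27)**2 = 729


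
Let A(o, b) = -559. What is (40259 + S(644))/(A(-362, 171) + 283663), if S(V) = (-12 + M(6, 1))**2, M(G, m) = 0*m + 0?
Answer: 40403/283104 ≈ 0.14271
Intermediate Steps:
M(G, m) = 0 (M(G, m) = 0 + 0 = 0)
S(V) = 144 (S(V) = (-12 + 0)**2 = (-12)**2 = 144)
(40259 + S(644))/(A(-362, 171) + 283663) = (40259 + 144)/(-559 + 283663) = 40403/283104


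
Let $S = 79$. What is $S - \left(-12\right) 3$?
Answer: $115$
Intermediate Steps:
$S - \left(-12\right) 3 = 79 - \left(-12\right) 3 = 79 - -36 = 79 + 36 = 115$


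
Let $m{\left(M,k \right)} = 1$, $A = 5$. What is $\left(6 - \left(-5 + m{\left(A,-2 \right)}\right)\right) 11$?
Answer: $110$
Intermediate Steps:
$\left(6 - \left(-5 + m{\left(A,-2 \right)}\right)\right) 11 = \left(6 + \left(5 - 1\right)\right) 11 = \left(6 + 4\right) 11 = 10 \cdot 11 = 110$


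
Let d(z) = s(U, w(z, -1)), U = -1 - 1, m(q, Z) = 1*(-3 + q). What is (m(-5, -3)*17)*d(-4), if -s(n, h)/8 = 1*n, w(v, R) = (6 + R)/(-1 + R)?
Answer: -2176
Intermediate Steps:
m(q, Z) = -3 + q
w(v, R) = (6 + R)/(-1 + R)
U = -2
s(n, h) = -8*n
d(z) = 16 (d(z) = -8*(-2) = 16)
(m(-5, -3)*17)*d(-4) = ((-3 - 5)*17)*16 = -8*17*16 = -136*16 = -2176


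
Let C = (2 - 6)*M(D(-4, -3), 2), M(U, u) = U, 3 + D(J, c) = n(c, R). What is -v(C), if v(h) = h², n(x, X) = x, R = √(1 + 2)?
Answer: -576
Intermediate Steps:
R = √3 ≈ 1.7320
D(J, c) = -3 + c
C = 24 (C = (2 - 6)*(-3 - 3) = -4*(-6) = 24)
-v(C) = -1*24² = -1*576 = -576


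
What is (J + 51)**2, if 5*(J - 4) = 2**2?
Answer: 77841/25 ≈ 3113.6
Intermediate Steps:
J = 24/5 (J = 4 + (1/5)*2**2 = 4 + (1/5)*4 = 4 + 4/5 = 24/5 ≈ 4.8000)
(J + 51)**2 = (24/5 + 51)**2 = (279/5)**2 = 77841/25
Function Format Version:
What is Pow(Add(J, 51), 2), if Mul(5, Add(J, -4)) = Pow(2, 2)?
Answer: Rational(77841, 25) ≈ 3113.6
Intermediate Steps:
J = Rational(24, 5) (J = Add(4, Mul(Rational(1, 5), Pow(2, 2))) = Add(4, Mul(Rational(1, 5), 4)) = Add(4, Rational(4, 5)) = Rational(24, 5) ≈ 4.8000)
Pow(Add(J, 51), 2) = Pow(Add(Rational(24, 5), 51), 2) = Pow(Rational(279, 5), 2) = Rational(77841, 25)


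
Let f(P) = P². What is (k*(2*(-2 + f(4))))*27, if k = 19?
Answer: 14364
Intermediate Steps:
(k*(2*(-2 + f(4))))*27 = (19*(2*(-2 + 4²)))*27 = (19*(2*(-2 + 16)))*27 = (19*(2*14))*27 = (19*28)*27 = 532*27 = 14364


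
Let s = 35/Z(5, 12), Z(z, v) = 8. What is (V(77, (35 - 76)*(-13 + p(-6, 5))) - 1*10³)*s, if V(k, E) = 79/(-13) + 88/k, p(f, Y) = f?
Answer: -457245/104 ≈ -4396.6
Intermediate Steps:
V(k, E) = -79/13 + 88/k (V(k, E) = 79*(-1/13) + 88/k = -79/13 + 88/k)
s = 35/8 ≈ 4.3750
(V(77, (35 - 76)*(-13 + p(-6, 5))) - 1*10³)*s = ((-79/13 + 88/77) - 1*10³)*(35/8) = ((-79/13 + 88*(1/77)) - 1*1000)*(35/8) = ((-79/13 + 8/7) - 1000)*(35/8) = (-449/91 - 1000)*(35/8) = -91449/91*35/8 = -457245/104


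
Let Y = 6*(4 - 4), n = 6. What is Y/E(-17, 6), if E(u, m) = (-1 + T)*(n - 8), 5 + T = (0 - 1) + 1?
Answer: 0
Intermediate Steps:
T = -5 (T = -5 + ((0 - 1) + 1) = -5 + (-1 + 1) = -5 + 0 = -5)
E(u, m) = 12 (E(u, m) = (-1 - 5)*(6 - 8) = -6*(-2) = 12)
Y = 0 (Y = 6*0 = 0)
Y/E(-17, 6) = 0/12 = 0*(1/12) = 0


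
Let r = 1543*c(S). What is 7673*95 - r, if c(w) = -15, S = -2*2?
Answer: 752080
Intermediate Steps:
S = -4
r = -23145 (r = 1543*(-15) = -23145)
7673*95 - r = 7673*95 - 1*(-23145) = 728935 + 23145 = 752080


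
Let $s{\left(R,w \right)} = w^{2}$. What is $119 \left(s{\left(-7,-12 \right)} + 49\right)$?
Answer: $22967$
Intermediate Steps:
$119 \left(s{\left(-7,-12 \right)} + 49\right) = 119 \left(\left(-12\right)^{2} + 49\right) = 119 \left(144 + 49\right) = 119 \cdot 193 = 22967$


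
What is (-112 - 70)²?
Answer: 33124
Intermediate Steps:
(-112 - 70)² = (-182)² = 33124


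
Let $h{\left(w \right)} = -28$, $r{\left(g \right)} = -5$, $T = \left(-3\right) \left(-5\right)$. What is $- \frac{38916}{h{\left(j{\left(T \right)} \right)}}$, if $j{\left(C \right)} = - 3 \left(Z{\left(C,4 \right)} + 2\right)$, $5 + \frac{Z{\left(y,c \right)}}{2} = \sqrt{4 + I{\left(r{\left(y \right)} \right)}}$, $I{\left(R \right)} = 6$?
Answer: $\frac{9729}{7} \approx 1389.9$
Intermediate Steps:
$T = 15$
$Z{\left(y,c \right)} = -10 + 2 \sqrt{10}$ ($Z{\left(y,c \right)} = -10 + 2 \sqrt{4 + 6} = -10 + 2 \sqrt{10}$)
$j{\left(C \right)} = 24 - 6 \sqrt{10}$ ($j{\left(C \right)} = - 3 \left(\left(-10 + 2 \sqrt{10}\right) + 2\right) = - 3 \left(-8 + 2 \sqrt{10}\right) = 24 - 6 \sqrt{10}$)
$- \frac{38916}{h{\left(j{\left(T \right)} \right)}} = - \frac{38916}{-28} = \left(-38916\right) \left(- \frac{1}{28}\right) = \frac{9729}{7}$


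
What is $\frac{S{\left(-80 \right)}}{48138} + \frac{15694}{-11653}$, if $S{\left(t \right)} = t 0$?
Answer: $- \frac{15694}{11653} \approx -1.3468$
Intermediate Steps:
$S{\left(t \right)} = 0$
$\frac{S{\left(-80 \right)}}{48138} + \frac{15694}{-11653} = \frac{0}{48138} + \frac{15694}{-11653} = 0 \cdot \frac{1}{48138} + 15694 \left(- \frac{1}{11653}\right) = 0 - \frac{15694}{11653} = - \frac{15694}{11653}$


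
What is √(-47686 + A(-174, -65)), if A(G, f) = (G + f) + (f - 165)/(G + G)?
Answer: I*√1450957290/174 ≈ 218.92*I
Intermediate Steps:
A(G, f) = G + f + (-165 + f)/(2*G) (A(G, f) = (G + f) + (-165 + f)/((2*G)) = (G + f) + (-165 + f)*(1/(2*G)) = (G + f) + (-165 + f)/(2*G) = G + f + (-165 + f)/(2*G))
√(-47686 + A(-174, -65)) = √(-47686 + (½)*(-165 - 65 + 2*(-174)*(-174 - 65))/(-174)) = √(-47686 + (½)*(-1/174)*(-165 - 65 + 2*(-174)*(-239))) = √(-47686 + (½)*(-1/174)*(-165 - 65 + 83172)) = √(-47686 + (½)*(-1/174)*82942) = √(-47686 - 41471/174) = √(-8338835/174) = I*√1450957290/174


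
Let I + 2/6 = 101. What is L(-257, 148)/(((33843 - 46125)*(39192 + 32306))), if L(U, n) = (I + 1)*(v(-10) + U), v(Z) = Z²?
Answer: 47885/2634415308 ≈ 1.8177e-5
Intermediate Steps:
I = 302/3 (I = -⅓ + 101 = 302/3 ≈ 100.67)
L(U, n) = 30500/3 + 305*U/3 (L(U, n) = (302/3 + 1)*((-10)² + U) = 305*(100 + U)/3 = 30500/3 + 305*U/3)
L(-257, 148)/(((33843 - 46125)*(39192 + 32306))) = (30500/3 + (305/3)*(-257))/(((33843 - 46125)*(39192 + 32306))) = (30500/3 - 78385/3)/((-12282*71498)) = -47885/3/(-878138436) = -47885/3*(-1/878138436) = 47885/2634415308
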